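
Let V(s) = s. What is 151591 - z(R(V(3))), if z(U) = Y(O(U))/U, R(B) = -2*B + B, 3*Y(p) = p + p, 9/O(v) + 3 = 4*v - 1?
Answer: 1212727/8 ≈ 1.5159e+5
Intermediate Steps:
O(v) = 9/(-4 + 4*v) (O(v) = 9/(-3 + (4*v - 1)) = 9/(-3 + (-1 + 4*v)) = 9/(-4 + 4*v))
Y(p) = 2*p/3 (Y(p) = (p + p)/3 = (2*p)/3 = 2*p/3)
R(B) = -B
z(U) = 3/(2*U*(-1 + U)) (z(U) = (2*(9/(4*(-1 + U)))/3)/U = (3/(2*(-1 + U)))/U = 3/(2*U*(-1 + U)))
151591 - z(R(V(3))) = 151591 - 3/(2*((-1*3))*(-1 - 1*3)) = 151591 - 3/(2*(-3)*(-1 - 3)) = 151591 - 3*(-1)/(2*3*(-4)) = 151591 - 3*(-1)*(-1)/(2*3*4) = 151591 - 1*1/8 = 151591 - 1/8 = 1212727/8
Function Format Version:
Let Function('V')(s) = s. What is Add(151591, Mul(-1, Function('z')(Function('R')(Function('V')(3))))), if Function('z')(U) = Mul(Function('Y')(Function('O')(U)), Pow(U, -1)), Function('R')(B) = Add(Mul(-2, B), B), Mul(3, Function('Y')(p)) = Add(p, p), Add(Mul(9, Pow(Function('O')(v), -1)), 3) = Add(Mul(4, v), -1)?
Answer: Rational(1212727, 8) ≈ 1.5159e+5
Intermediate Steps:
Function('O')(v) = Mul(9, Pow(Add(-4, Mul(4, v)), -1)) (Function('O')(v) = Mul(9, Pow(Add(-3, Add(Mul(4, v), -1)), -1)) = Mul(9, Pow(Add(-3, Add(-1, Mul(4, v))), -1)) = Mul(9, Pow(Add(-4, Mul(4, v)), -1)))
Function('Y')(p) = Mul(Rational(2, 3), p) (Function('Y')(p) = Mul(Rational(1, 3), Add(p, p)) = Mul(Rational(1, 3), Mul(2, p)) = Mul(Rational(2, 3), p))
Function('R')(B) = Mul(-1, B)
Function('z')(U) = Mul(Rational(3, 2), Pow(U, -1), Pow(Add(-1, U), -1)) (Function('z')(U) = Mul(Mul(Rational(2, 3), Mul(Rational(9, 4), Pow(Add(-1, U), -1))), Pow(U, -1)) = Mul(Mul(Rational(3, 2), Pow(Add(-1, U), -1)), Pow(U, -1)) = Mul(Rational(3, 2), Pow(U, -1), Pow(Add(-1, U), -1)))
Add(151591, Mul(-1, Function('z')(Function('R')(Function('V')(3))))) = Add(151591, Mul(-1, Mul(Rational(3, 2), Pow(Mul(-1, 3), -1), Pow(Add(-1, Mul(-1, 3)), -1)))) = Add(151591, Mul(-1, Mul(Rational(3, 2), Pow(-3, -1), Pow(Add(-1, -3), -1)))) = Add(151591, Mul(-1, Mul(Rational(3, 2), Rational(-1, 3), Pow(-4, -1)))) = Add(151591, Mul(-1, Mul(Rational(3, 2), Rational(-1, 3), Rational(-1, 4)))) = Add(151591, Mul(-1, Rational(1, 8))) = Add(151591, Rational(-1, 8)) = Rational(1212727, 8)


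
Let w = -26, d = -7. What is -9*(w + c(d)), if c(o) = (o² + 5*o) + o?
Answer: 171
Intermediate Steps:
c(o) = o² + 6*o
-9*(w + c(d)) = -9*(-26 - 7*(6 - 7)) = -9*(-26 - 7*(-1)) = -9*(-26 + 7) = -9*(-19) = 171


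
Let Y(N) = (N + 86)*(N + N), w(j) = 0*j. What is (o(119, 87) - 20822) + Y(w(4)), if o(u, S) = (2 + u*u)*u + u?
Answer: 1664694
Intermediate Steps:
w(j) = 0
o(u, S) = u + u*(2 + u²) (o(u, S) = (2 + u²)*u + u = u*(2 + u²) + u = u + u*(2 + u²))
Y(N) = 2*N*(86 + N) (Y(N) = (86 + N)*(2*N) = 2*N*(86 + N))
(o(119, 87) - 20822) + Y(w(4)) = (119*(3 + 119²) - 20822) + 2*0*(86 + 0) = (119*(3 + 14161) - 20822) + 2*0*86 = (119*14164 - 20822) + 0 = (1685516 - 20822) + 0 = 1664694 + 0 = 1664694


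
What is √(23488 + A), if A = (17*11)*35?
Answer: 3*√3337 ≈ 173.30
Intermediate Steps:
A = 6545 (A = 187*35 = 6545)
√(23488 + A) = √(23488 + 6545) = √30033 = 3*√3337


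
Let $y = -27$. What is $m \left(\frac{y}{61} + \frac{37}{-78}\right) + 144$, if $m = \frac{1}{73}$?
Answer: $\frac{50011733}{347334} \approx 143.99$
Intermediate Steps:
$m = \frac{1}{73} \approx 0.013699$
$m \left(\frac{y}{61} + \frac{37}{-78}\right) + 144 = \frac{- \frac{27}{61} + \frac{37}{-78}}{73} + 144 = \frac{\left(-27\right) \frac{1}{61} + 37 \left(- \frac{1}{78}\right)}{73} + 144 = \frac{- \frac{27}{61} - \frac{37}{78}}{73} + 144 = \frac{1}{73} \left(- \frac{4363}{4758}\right) + 144 = - \frac{4363}{347334} + 144 = \frac{50011733}{347334}$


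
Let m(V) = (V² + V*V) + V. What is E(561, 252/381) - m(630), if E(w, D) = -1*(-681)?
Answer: -793749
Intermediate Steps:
E(w, D) = 681
m(V) = V + 2*V² (m(V) = (V² + V²) + V = 2*V² + V = V + 2*V²)
E(561, 252/381) - m(630) = 681 - 630*(1 + 2*630) = 681 - 630*(1 + 1260) = 681 - 630*1261 = 681 - 1*794430 = 681 - 794430 = -793749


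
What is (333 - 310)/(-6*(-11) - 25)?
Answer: 23/41 ≈ 0.56098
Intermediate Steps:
(333 - 310)/(-6*(-11) - 25) = 23/(66 - 25) = 23/41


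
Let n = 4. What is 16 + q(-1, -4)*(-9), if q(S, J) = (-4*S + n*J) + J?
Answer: 160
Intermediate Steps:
q(S, J) = -4*S + 5*J (q(S, J) = (-4*S + 4*J) + J = -4*S + 5*J)
16 + q(-1, -4)*(-9) = 16 + (-4*(-1) + 5*(-4))*(-9) = 16 + (4 - 20)*(-9) = 16 - 16*(-9) = 16 + 144 = 160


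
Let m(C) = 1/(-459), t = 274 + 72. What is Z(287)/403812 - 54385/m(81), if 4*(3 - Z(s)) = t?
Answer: 20160487738993/807624 ≈ 2.4963e+7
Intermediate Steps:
t = 346
Z(s) = -167/2 (Z(s) = 3 - ¼*346 = 3 - 173/2 = -167/2)
m(C) = -1/459
Z(287)/403812 - 54385/m(81) = -167/2/403812 - 54385/(-1/459) = -167/2*1/403812 - 54385*(-459) = -167/807624 + 24962715 = 20160487738993/807624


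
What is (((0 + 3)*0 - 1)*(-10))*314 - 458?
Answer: 2682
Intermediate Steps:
(((0 + 3)*0 - 1)*(-10))*314 - 458 = ((3*0 - 1)*(-10))*314 - 458 = ((0 - 1)*(-10))*314 - 458 = -1*(-10)*314 - 458 = 10*314 - 458 = 3140 - 458 = 2682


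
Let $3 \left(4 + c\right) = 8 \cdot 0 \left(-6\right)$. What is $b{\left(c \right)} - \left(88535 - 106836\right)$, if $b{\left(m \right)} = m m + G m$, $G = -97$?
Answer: $18705$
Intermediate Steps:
$c = -4$ ($c = -4 + \frac{8 \cdot 0 \left(-6\right)}{3} = -4 + \frac{0 \left(-6\right)}{3} = -4 + \frac{1}{3} \cdot 0 = -4 + 0 = -4$)
$b{\left(m \right)} = m^{2} - 97 m$ ($b{\left(m \right)} = m m - 97 m = m^{2} - 97 m$)
$b{\left(c \right)} - \left(88535 - 106836\right) = - 4 \left(-97 - 4\right) - \left(88535 - 106836\right) = \left(-4\right) \left(-101\right) - -18301 = 404 + 18301 = 18705$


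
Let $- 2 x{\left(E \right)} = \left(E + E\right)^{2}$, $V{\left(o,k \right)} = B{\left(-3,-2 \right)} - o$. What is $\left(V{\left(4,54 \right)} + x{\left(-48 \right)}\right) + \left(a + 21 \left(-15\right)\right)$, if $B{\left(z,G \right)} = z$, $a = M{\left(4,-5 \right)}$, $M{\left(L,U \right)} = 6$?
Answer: $-4924$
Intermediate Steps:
$a = 6$
$V{\left(o,k \right)} = -3 - o$
$x{\left(E \right)} = - 2 E^{2}$ ($x{\left(E \right)} = - \frac{\left(E + E\right)^{2}}{2} = - \frac{\left(2 E\right)^{2}}{2} = - \frac{4 E^{2}}{2} = - 2 E^{2}$)
$\left(V{\left(4,54 \right)} + x{\left(-48 \right)}\right) + \left(a + 21 \left(-15\right)\right) = \left(\left(-3 - 4\right) - 2 \left(-48\right)^{2}\right) + \left(6 + 21 \left(-15\right)\right) = \left(\left(-3 - 4\right) - 4608\right) + \left(6 - 315\right) = \left(-7 - 4608\right) - 309 = -4615 - 309 = -4924$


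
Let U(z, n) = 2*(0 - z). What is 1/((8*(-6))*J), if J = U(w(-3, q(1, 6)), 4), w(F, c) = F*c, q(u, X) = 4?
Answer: -1/1152 ≈ -0.00086806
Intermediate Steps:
U(z, n) = -2*z (U(z, n) = 2*(-z) = -2*z)
J = 24 (J = -(-6)*4 = -2*(-12) = 24)
1/((8*(-6))*J) = 1/((8*(-6))*24) = 1/(-48*24) = 1/(-1152) = -1/1152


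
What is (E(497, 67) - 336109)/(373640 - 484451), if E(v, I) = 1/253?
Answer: 28345192/9345061 ≈ 3.0332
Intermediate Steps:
E(v, I) = 1/253
(E(497, 67) - 336109)/(373640 - 484451) = (1/253 - 336109)/(373640 - 484451) = -85035576/253/(-110811) = -85035576/253*(-1/110811) = 28345192/9345061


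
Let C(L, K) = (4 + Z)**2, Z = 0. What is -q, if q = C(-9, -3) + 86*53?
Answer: -4574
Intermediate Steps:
C(L, K) = 16 (C(L, K) = (4 + 0)**2 = 4**2 = 16)
q = 4574 (q = 16 + 86*53 = 16 + 4558 = 4574)
-q = -1*4574 = -4574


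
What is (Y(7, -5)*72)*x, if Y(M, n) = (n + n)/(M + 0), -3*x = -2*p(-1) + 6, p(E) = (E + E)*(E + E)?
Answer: -480/7 ≈ -68.571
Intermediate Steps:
p(E) = 4*E² (p(E) = (2*E)*(2*E) = 4*E²)
x = ⅔ (x = -(-8*(-1)² + 6)/3 = -(-8 + 6)/3 = -⅓*(-2) = ⅔ ≈ 0.66667)
Y(M, n) = 2*n/M (Y(M, n) = (2*n)/M = 2*n/M)
(Y(7, -5)*72)*x = ((2*(-5)/7)*72)*(⅔) = ((2*(-5)*(⅐))*72)*(⅔) = -10/7*72*(⅔) = -720/7*⅔ = -480/7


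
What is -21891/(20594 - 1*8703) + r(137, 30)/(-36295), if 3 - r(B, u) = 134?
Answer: -792976124/431583845 ≈ -1.8374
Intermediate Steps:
r(B, u) = -131 (r(B, u) = 3 - 1*134 = 3 - 134 = -131)
-21891/(20594 - 1*8703) + r(137, 30)/(-36295) = -21891/(20594 - 1*8703) - 131/(-36295) = -21891/(20594 - 8703) - 131*(-1/36295) = -21891/11891 + 131/36295 = -792976124/431583845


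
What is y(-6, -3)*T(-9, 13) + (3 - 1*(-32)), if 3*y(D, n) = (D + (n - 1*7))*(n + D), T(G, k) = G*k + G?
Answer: -6013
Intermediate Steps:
T(G, k) = G + G*k
y(D, n) = (D + n)*(-7 + D + n)/3 (y(D, n) = ((D + (n - 1*7))*(n + D))/3 = ((D + (n - 7))*(D + n))/3 = ((D + (-7 + n))*(D + n))/3 = ((-7 + D + n)*(D + n))/3 = ((D + n)*(-7 + D + n))/3 = (D + n)*(-7 + D + n)/3)
y(-6, -3)*T(-9, 13) + (3 - 1*(-32)) = (-7/3*(-6) - 7/3*(-3) + (1/3)*(-6)**2 + (1/3)*(-3)**2 + (2/3)*(-6)*(-3))*(-9*(1 + 13)) + (3 - 1*(-32)) = (14 + 7 + (1/3)*36 + (1/3)*9 + 12)*(-9*14) + (3 + 32) = (14 + 7 + 12 + 3 + 12)*(-126) + 35 = 48*(-126) + 35 = -6048 + 35 = -6013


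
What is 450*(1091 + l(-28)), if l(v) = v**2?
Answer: 843750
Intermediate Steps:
450*(1091 + l(-28)) = 450*(1091 + (-28)**2) = 450*(1091 + 784) = 450*1875 = 843750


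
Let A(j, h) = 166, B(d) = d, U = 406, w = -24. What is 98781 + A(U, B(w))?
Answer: 98947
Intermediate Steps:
98781 + A(U, B(w)) = 98781 + 166 = 98947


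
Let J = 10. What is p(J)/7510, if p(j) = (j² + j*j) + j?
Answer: 21/751 ≈ 0.027963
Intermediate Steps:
p(j) = j + 2*j² (p(j) = (j² + j²) + j = 2*j² + j = j + 2*j²)
p(J)/7510 = (10*(1 + 2*10))/7510 = (10*(1 + 20))*(1/7510) = (10*21)*(1/7510) = 210*(1/7510) = 21/751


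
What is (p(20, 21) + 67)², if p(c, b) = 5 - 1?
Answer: 5041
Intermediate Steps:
p(c, b) = 4
(p(20, 21) + 67)² = (4 + 67)² = 71² = 5041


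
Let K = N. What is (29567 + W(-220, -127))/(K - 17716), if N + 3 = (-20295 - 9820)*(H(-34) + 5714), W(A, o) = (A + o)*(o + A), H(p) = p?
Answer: -149976/171070919 ≈ -0.00087669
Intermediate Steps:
W(A, o) = (A + o)² (W(A, o) = (A + o)*(A + o) = (A + o)²)
N = -171053203 (N = -3 + (-20295 - 9820)*(-34 + 5714) = -3 - 30115*5680 = -3 - 171053200 = -171053203)
K = -171053203
(29567 + W(-220, -127))/(K - 17716) = (29567 + (-220 - 127)²)/(-171053203 - 17716) = (29567 + (-347)²)/(-171070919) = (29567 + 120409)*(-1/171070919) = 149976*(-1/171070919) = -149976/171070919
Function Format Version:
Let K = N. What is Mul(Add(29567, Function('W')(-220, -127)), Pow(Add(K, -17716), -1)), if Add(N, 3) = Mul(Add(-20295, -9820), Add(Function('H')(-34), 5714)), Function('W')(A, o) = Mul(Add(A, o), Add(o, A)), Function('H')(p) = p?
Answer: Rational(-149976, 171070919) ≈ -0.00087669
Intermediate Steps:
Function('W')(A, o) = Pow(Add(A, o), 2) (Function('W')(A, o) = Mul(Add(A, o), Add(A, o)) = Pow(Add(A, o), 2))
N = -171053203 (N = Add(-3, Mul(Add(-20295, -9820), Add(-34, 5714))) = Add(-3, Mul(-30115, 5680)) = Add(-3, -171053200) = -171053203)
K = -171053203
Mul(Add(29567, Function('W')(-220, -127)), Pow(Add(K, -17716), -1)) = Mul(Add(29567, Pow(Add(-220, -127), 2)), Pow(Add(-171053203, -17716), -1)) = Mul(Add(29567, Pow(-347, 2)), Pow(-171070919, -1)) = Mul(Add(29567, 120409), Rational(-1, 171070919)) = Mul(149976, Rational(-1, 171070919)) = Rational(-149976, 171070919)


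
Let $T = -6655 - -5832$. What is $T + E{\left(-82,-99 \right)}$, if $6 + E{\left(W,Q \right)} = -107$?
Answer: $-936$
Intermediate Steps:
$E{\left(W,Q \right)} = -113$ ($E{\left(W,Q \right)} = -6 - 107 = -113$)
$T = -823$ ($T = -6655 + 5832 = -823$)
$T + E{\left(-82,-99 \right)} = -823 - 113 = -936$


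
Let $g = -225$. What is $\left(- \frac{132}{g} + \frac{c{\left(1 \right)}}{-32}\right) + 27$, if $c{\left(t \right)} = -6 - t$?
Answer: $\frac{66733}{2400} \approx 27.805$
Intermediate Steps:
$\left(- \frac{132}{g} + \frac{c{\left(1 \right)}}{-32}\right) + 27 = \left(- \frac{132}{-225} + \frac{-6 - 1}{-32}\right) + 27 = \left(\left(-132\right) \left(- \frac{1}{225}\right) + \left(-6 - 1\right) \left(- \frac{1}{32}\right)\right) + 27 = \left(\frac{44}{75} - - \frac{7}{32}\right) + 27 = \left(\frac{44}{75} + \frac{7}{32}\right) + 27 = \frac{1933}{2400} + 27 = \frac{66733}{2400}$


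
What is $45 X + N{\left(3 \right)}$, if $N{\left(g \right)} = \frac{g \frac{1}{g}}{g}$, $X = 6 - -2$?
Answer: $\frac{1081}{3} \approx 360.33$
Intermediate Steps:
$X = 8$ ($X = 6 + 2 = 8$)
$N{\left(g \right)} = \frac{1}{g}$ ($N{\left(g \right)} = 1 \frac{1}{g} = \frac{1}{g}$)
$45 X + N{\left(3 \right)} = 45 \cdot 8 + \frac{1}{3} = 360 + \frac{1}{3} = \frac{1081}{3}$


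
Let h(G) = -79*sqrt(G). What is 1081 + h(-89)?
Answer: 1081 - 79*I*sqrt(89) ≈ 1081.0 - 745.28*I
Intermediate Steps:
1081 + h(-89) = 1081 - 79*I*sqrt(89)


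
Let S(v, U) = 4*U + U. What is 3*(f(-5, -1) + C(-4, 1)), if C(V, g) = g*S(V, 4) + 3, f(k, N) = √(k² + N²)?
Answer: 69 + 3*√26 ≈ 84.297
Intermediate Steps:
S(v, U) = 5*U
f(k, N) = √(N² + k²)
C(V, g) = 3 + 20*g (C(V, g) = g*(5*4) + 3 = g*20 + 3 = 20*g + 3 = 3 + 20*g)
3*(f(-5, -1) + C(-4, 1)) = 3*(√((-1)² + (-5)²) + (3 + 20*1)) = 3*(√(1 + 25) + (3 + 20)) = 3*(√26 + 23) = 3*(23 + √26) = 69 + 3*√26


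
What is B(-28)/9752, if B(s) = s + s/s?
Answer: -27/9752 ≈ -0.0027687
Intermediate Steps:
B(s) = 1 + s (B(s) = s + 1 = 1 + s)
B(-28)/9752 = (1 - 28)/9752 = -27*1/9752 = -27/9752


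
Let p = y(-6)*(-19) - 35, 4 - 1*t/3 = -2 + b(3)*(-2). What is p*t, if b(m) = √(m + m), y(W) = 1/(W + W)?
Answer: -1203/2 - 401*√6/2 ≈ -1092.6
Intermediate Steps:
y(W) = 1/(2*W)
b(m) = √2*√m (b(m) = √(2*m) = √2*√m)
t = 18 + 6*√6 (t = 12 - 3*(-2 + (√2*√3)*(-2)) = 12 - 3*(-2 + √6*(-2)) = 12 - 3*(-2 - 2*√6) = 12 + (6 + 6*√6) = 18 + 6*√6 ≈ 32.697)
p = -401/12 (p = ((½)/(-6))*(-19) - 35 = ((½)*(-⅙))*(-19) - 35 = -1/12*(-19) - 35 = 19/12 - 35 = -401/12 ≈ -33.417)
p*t = -401*(18 + 6*√6)/12 = -1203/2 - 401*√6/2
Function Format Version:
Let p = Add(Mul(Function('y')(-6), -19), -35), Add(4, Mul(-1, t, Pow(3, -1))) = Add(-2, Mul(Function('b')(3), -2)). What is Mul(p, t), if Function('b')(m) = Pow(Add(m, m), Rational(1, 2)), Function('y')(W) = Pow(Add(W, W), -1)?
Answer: Add(Rational(-1203, 2), Mul(Rational(-401, 2), Pow(6, Rational(1, 2)))) ≈ -1092.6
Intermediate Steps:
Function('y')(W) = Mul(Rational(1, 2), Pow(W, -1)) (Function('y')(W) = Pow(Mul(2, W), -1) = Mul(Rational(1, 2), Pow(W, -1)))
Function('b')(m) = Mul(Pow(2, Rational(1, 2)), Pow(m, Rational(1, 2))) (Function('b')(m) = Pow(Mul(2, m), Rational(1, 2)) = Mul(Pow(2, Rational(1, 2)), Pow(m, Rational(1, 2))))
t = Add(18, Mul(6, Pow(6, Rational(1, 2)))) (t = Add(12, Mul(-3, Add(-2, Mul(Mul(Pow(2, Rational(1, 2)), Pow(3, Rational(1, 2))), -2)))) = Add(12, Mul(-3, Add(-2, Mul(Pow(6, Rational(1, 2)), -2)))) = Add(12, Mul(-3, Add(-2, Mul(-2, Pow(6, Rational(1, 2)))))) = Add(12, Add(6, Mul(6, Pow(6, Rational(1, 2))))) = Add(18, Mul(6, Pow(6, Rational(1, 2)))) ≈ 32.697)
p = Rational(-401, 12) (p = Add(Mul(Mul(Rational(1, 2), Pow(-6, -1)), -19), -35) = Add(Mul(Mul(Rational(1, 2), Rational(-1, 6)), -19), -35) = Add(Mul(Rational(-1, 12), -19), -35) = Add(Rational(19, 12), -35) = Rational(-401, 12) ≈ -33.417)
Mul(p, t) = Mul(Rational(-401, 12), Add(18, Mul(6, Pow(6, Rational(1, 2))))) = Add(Rational(-1203, 2), Mul(Rational(-401, 2), Pow(6, Rational(1, 2))))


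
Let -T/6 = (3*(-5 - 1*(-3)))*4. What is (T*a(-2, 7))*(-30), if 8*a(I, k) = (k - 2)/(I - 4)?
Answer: 450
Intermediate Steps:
a(I, k) = (-2 + k)/(8*(-4 + I)) (a(I, k) = ((k - 2)/(I - 4))/8 = ((-2 + k)/(-4 + I))/8 = (-2 + k)/(8*(-4 + I)))
T = 144 (T = -6*3*(-5 - 1*(-3))*4 = -6*3*(-5 + 3)*4 = -6*3*(-2)*4 = -(-36)*4 = -6*(-24) = 144)
(T*a(-2, 7))*(-30) = (144*((-2 + 7)/(8*(-4 - 2))))*(-30) = (144*((⅛)*5/(-6)))*(-30) = (144*((⅛)*(-⅙)*5))*(-30) = (144*(-5/48))*(-30) = -15*(-30) = 450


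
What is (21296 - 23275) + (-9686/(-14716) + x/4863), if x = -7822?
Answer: -70846489733/35781954 ≈ -1979.9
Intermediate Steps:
(21296 - 23275) + (-9686/(-14716) + x/4863) = (21296 - 23275) + (-9686/(-14716) - 7822/4863) = -1979 + (-9686*(-1/14716) - 7822*1/4863) = -1979 + (4843/7358 - 7822/4863) = -1979 - 34002767/35781954 = -70846489733/35781954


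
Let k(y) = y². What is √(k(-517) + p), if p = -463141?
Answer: 2*I*√48963 ≈ 442.55*I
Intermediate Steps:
√(k(-517) + p) = √((-517)² - 463141) = √(267289 - 463141) = √(-195852) = 2*I*√48963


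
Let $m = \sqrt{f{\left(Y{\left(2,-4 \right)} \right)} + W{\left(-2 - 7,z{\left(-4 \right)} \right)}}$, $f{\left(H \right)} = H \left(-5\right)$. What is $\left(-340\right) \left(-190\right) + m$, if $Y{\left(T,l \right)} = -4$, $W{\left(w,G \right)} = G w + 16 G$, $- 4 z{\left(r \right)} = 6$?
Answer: $64600 + \frac{\sqrt{38}}{2} \approx 64603.0$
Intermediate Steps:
$z{\left(r \right)} = - \frac{3}{2}$ ($z{\left(r \right)} = \left(- \frac{1}{4}\right) 6 = - \frac{3}{2}$)
$W{\left(w,G \right)} = 16 G + G w$
$f{\left(H \right)} = - 5 H$
$m = \frac{\sqrt{38}}{2}$ ($m = \sqrt{\left(-5\right) \left(-4\right) - \frac{3 \left(16 - 9\right)}{2}} = \sqrt{20 - \frac{3 \left(16 - 9\right)}{2}} = \sqrt{20 - \frac{21}{2}} = \sqrt{\frac{19}{2}} = \frac{\sqrt{38}}{2} \approx 3.0822$)
$\left(-340\right) \left(-190\right) + m = \left(-340\right) \left(-190\right) + \frac{\sqrt{38}}{2} = 64600 + \frac{\sqrt{38}}{2}$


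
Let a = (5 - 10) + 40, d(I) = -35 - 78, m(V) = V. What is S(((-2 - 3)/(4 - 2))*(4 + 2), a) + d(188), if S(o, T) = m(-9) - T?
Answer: -157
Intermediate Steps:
d(I) = -113
a = 35 (a = -5 + 40 = 35)
S(o, T) = -9 - T
S(((-2 - 3)/(4 - 2))*(4 + 2), a) + d(188) = (-9 - 1*35) - 113 = (-9 - 35) - 113 = -44 - 113 = -157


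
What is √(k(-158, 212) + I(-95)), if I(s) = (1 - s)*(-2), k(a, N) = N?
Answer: 2*√5 ≈ 4.4721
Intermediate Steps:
I(s) = -2 + 2*s
√(k(-158, 212) + I(-95)) = √(212 + (-2 + 2*(-95))) = √(212 + (-2 - 190)) = √(212 - 192) = √20 = 2*√5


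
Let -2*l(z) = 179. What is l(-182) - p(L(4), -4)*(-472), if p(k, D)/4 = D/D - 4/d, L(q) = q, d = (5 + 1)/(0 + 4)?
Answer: -19417/6 ≈ -3236.2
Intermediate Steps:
d = 3/2 (d = 6/4 = 6*(¼) = 3/2 ≈ 1.5000)
l(z) = -179/2 (l(z) = -½*179 = -179/2)
p(k, D) = -20/3 (p(k, D) = 4*(D/D - 4/3/2) = 4*(1 - 4*⅔) = 4*(1 - 8/3) = 4*(-5/3) = -20/3)
l(-182) - p(L(4), -4)*(-472) = -179/2 - (-20)*(-472)/3 = -179/2 - 1*9440/3 = -179/2 - 9440/3 = -19417/6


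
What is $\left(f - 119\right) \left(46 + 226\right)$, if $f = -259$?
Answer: $-102816$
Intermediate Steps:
$\left(f - 119\right) \left(46 + 226\right) = \left(-259 - 119\right) \left(46 + 226\right) = \left(-378\right) 272 = -102816$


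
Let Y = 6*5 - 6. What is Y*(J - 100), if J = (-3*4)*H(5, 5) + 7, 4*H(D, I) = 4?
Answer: -2520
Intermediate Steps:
Y = 24 (Y = 30 - 6 = 24)
H(D, I) = 1 (H(D, I) = (1/4)*4 = 1)
J = -5 (J = -3*4*1 + 7 = -12*1 + 7 = -12 + 7 = -5)
Y*(J - 100) = 24*(-5 - 100) = 24*(-105) = -2520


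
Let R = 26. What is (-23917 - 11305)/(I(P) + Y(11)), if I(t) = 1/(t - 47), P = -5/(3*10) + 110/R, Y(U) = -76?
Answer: 58979239/127301 ≈ 463.31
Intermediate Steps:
P = 317/78 (P = -5/(3*10) + 110/26 = -5/30 + 110*(1/26) = -5*1/30 + 55/13 = -⅙ + 55/13 = 317/78 ≈ 4.0641)
I(t) = 1/(-47 + t)
(-23917 - 11305)/(I(P) + Y(11)) = (-23917 - 11305)/(1/(-47 + 317/78) - 76) = -35222/(1/(-3349/78) - 76) = -35222/(-78/3349 - 76) = -35222/(-254602/3349) = -35222*(-3349/254602) = 58979239/127301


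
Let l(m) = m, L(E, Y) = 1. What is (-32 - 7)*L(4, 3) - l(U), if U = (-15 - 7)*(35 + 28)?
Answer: 1347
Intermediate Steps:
U = -1386 (U = -22*63 = -1386)
(-32 - 7)*L(4, 3) - l(U) = (-32 - 7)*1 - 1*(-1386) = -39*1 + 1386 = -39 + 1386 = 1347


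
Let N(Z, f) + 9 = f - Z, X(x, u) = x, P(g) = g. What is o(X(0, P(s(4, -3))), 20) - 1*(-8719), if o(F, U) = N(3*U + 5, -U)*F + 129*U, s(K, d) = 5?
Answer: 11299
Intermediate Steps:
N(Z, f) = -9 + f - Z (N(Z, f) = -9 + (f - Z) = -9 + f - Z)
o(F, U) = 129*U + F*(-14 - 4*U) (o(F, U) = (-9 - U - (3*U + 5))*F + 129*U = (-9 - U - (5 + 3*U))*F + 129*U = (-9 - U + (-5 - 3*U))*F + 129*U = (-14 - 4*U)*F + 129*U = F*(-14 - 4*U) + 129*U = 129*U + F*(-14 - 4*U))
o(X(0, P(s(4, -3))), 20) - 1*(-8719) = (129*20 - 2*0*(7 + 2*20)) - 1*(-8719) = (2580 - 2*0*(7 + 40)) + 8719 = (2580 - 2*0*47) + 8719 = (2580 + 0) + 8719 = 2580 + 8719 = 11299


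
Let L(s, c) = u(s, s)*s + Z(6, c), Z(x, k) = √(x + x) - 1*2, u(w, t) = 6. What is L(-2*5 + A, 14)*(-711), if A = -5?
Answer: 65412 - 1422*√3 ≈ 62949.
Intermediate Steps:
Z(x, k) = -2 + √2*√x (Z(x, k) = √(2*x) - 2 = √2*√x - 2 = -2 + √2*√x)
L(s, c) = -2 + 2*√3 + 6*s (L(s, c) = 6*s + (-2 + √2*√6) = 6*s + (-2 + 2*√3) = -2 + 2*√3 + 6*s)
L(-2*5 + A, 14)*(-711) = (-2 + 2*√3 + 6*(-2*5 - 5))*(-711) = (-2 + 2*√3 + 6*(-10 - 5))*(-711) = (-2 + 2*√3 + 6*(-15))*(-711) = (-2 + 2*√3 - 90)*(-711) = (-92 + 2*√3)*(-711) = 65412 - 1422*√3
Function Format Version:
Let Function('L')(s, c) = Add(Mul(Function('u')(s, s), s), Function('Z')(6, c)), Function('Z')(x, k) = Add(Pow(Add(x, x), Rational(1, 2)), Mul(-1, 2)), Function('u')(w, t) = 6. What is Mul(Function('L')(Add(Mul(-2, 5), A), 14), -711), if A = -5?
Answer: Add(65412, Mul(-1422, Pow(3, Rational(1, 2)))) ≈ 62949.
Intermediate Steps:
Function('Z')(x, k) = Add(-2, Mul(Pow(2, Rational(1, 2)), Pow(x, Rational(1, 2)))) (Function('Z')(x, k) = Add(Pow(Mul(2, x), Rational(1, 2)), -2) = Add(Mul(Pow(2, Rational(1, 2)), Pow(x, Rational(1, 2))), -2) = Add(-2, Mul(Pow(2, Rational(1, 2)), Pow(x, Rational(1, 2)))))
Function('L')(s, c) = Add(-2, Mul(2, Pow(3, Rational(1, 2))), Mul(6, s)) (Function('L')(s, c) = Add(Mul(6, s), Add(-2, Mul(Pow(2, Rational(1, 2)), Pow(6, Rational(1, 2))))) = Add(Mul(6, s), Add(-2, Mul(2, Pow(3, Rational(1, 2))))) = Add(-2, Mul(2, Pow(3, Rational(1, 2))), Mul(6, s)))
Mul(Function('L')(Add(Mul(-2, 5), A), 14), -711) = Mul(Add(-2, Mul(2, Pow(3, Rational(1, 2))), Mul(6, Add(Mul(-2, 5), -5))), -711) = Mul(Add(-2, Mul(2, Pow(3, Rational(1, 2))), Mul(6, Add(-10, -5))), -711) = Mul(Add(-2, Mul(2, Pow(3, Rational(1, 2))), Mul(6, -15)), -711) = Mul(Add(-2, Mul(2, Pow(3, Rational(1, 2))), -90), -711) = Mul(Add(-92, Mul(2, Pow(3, Rational(1, 2)))), -711) = Add(65412, Mul(-1422, Pow(3, Rational(1, 2))))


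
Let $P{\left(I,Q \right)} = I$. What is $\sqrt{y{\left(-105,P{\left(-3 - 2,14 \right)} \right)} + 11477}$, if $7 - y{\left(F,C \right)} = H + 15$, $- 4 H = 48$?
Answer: $\sqrt{11481} \approx 107.15$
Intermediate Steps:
$H = -12$ ($H = \left(- \frac{1}{4}\right) 48 = -12$)
$y{\left(F,C \right)} = 4$ ($y{\left(F,C \right)} = 7 - \left(-12 + 15\right) = 7 - 3 = 4$)
$\sqrt{y{\left(-105,P{\left(-3 - 2,14 \right)} \right)} + 11477} = \sqrt{4 + 11477} = \sqrt{11481}$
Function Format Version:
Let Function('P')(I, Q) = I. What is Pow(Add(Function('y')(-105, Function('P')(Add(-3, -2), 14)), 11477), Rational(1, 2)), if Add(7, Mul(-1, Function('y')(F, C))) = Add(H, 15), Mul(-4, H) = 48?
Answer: Pow(11481, Rational(1, 2)) ≈ 107.15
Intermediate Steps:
H = -12 (H = Mul(Rational(-1, 4), 48) = -12)
Function('y')(F, C) = 4 (Function('y')(F, C) = Add(7, Mul(-1, Add(-12, 15))) = Add(7, Mul(-1, 3)) = Add(7, -3) = 4)
Pow(Add(Function('y')(-105, Function('P')(Add(-3, -2), 14)), 11477), Rational(1, 2)) = Pow(Add(4, 11477), Rational(1, 2)) = Pow(11481, Rational(1, 2))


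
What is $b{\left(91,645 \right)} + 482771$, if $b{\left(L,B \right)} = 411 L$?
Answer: $520172$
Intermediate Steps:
$b{\left(91,645 \right)} + 482771 = 411 \cdot 91 + 482771 = 37401 + 482771 = 520172$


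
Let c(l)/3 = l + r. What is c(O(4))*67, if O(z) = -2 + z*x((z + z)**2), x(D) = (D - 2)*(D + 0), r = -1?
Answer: 3189669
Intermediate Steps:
x(D) = D*(-2 + D) (x(D) = (-2 + D)*D = D*(-2 + D))
O(z) = -2 + 4*z**3*(-2 + 4*z**2) (O(z) = -2 + z*((z + z)**2*(-2 + (z + z)**2)) = -2 + z*((2*z)**2*(-2 + (2*z)**2)) = -2 + z*((4*z**2)*(-2 + 4*z**2)) = -2 + z*(4*z**2*(-2 + 4*z**2)) = -2 + 4*z**3*(-2 + 4*z**2))
c(l) = -3 + 3*l (c(l) = 3*(l - 1) = 3*(-1 + l) = -3 + 3*l)
c(O(4))*67 = (-3 + 3*(-2 - 8*4**3 + 16*4**5))*67 = (-3 + 3*(-2 - 8*64 + 16*1024))*67 = (-3 + 3*(-2 - 512 + 16384))*67 = (-3 + 3*15870)*67 = (-3 + 47610)*67 = 47607*67 = 3189669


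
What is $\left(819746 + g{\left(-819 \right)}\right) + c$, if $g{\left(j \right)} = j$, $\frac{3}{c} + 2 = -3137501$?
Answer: $\frac{2569385919278}{3137503} \approx 8.1893 \cdot 10^{5}$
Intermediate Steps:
$c = - \frac{3}{3137503}$ ($c = \frac{3}{-2 - 3137501} = \frac{3}{-3137503} = 3 \left(- \frac{1}{3137503}\right) = - \frac{3}{3137503} \approx -9.5617 \cdot 10^{-7}$)
$\left(819746 + g{\left(-819 \right)}\right) + c = \left(819746 - 819\right) - \frac{3}{3137503} = 818927 - \frac{3}{3137503} = \frac{2569385919278}{3137503}$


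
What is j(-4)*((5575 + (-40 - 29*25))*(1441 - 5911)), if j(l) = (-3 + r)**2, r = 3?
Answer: 0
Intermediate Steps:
j(l) = 0 (j(l) = (-3 + 3)**2 = 0**2 = 0)
j(-4)*((5575 + (-40 - 29*25))*(1441 - 5911)) = 0*((5575 + (-40 - 29*25))*(1441 - 5911)) = 0*((5575 + (-40 - 725))*(-4470)) = 0*((5575 - 765)*(-4470)) = 0*(4810*(-4470)) = 0*(-21500700) = 0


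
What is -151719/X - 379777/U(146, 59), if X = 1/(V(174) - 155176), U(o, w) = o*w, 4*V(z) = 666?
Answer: 101291536235575/4307 ≈ 2.3518e+10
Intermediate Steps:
V(z) = 333/2 (V(z) = (1/4)*666 = 333/2)
X = -2/310019 (X = 1/(333/2 - 155176) = 1/(-310019/2) = -2/310019 ≈ -6.4512e-6)
-151719/X - 379777/U(146, 59) = -151719/(-2/310019) - 379777/(146*59) = -151719*(-310019/2) - 379777/8614 = 47035772661/2 - 379777*1/8614 = 47035772661/2 - 379777/8614 = 101291536235575/4307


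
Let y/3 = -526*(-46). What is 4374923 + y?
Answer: 4447511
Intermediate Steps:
y = 72588 (y = 3*(-526*(-46)) = 3*24196 = 72588)
4374923 + y = 4374923 + 72588 = 4447511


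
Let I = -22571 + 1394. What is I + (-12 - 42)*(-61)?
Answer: -17883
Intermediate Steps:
I = -21177
I + (-12 - 42)*(-61) = -21177 + (-12 - 42)*(-61) = -21177 - 54*(-61) = -21177 + 3294 = -17883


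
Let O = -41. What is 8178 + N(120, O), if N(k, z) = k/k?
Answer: 8179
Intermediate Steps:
N(k, z) = 1
8178 + N(120, O) = 8178 + 1 = 8179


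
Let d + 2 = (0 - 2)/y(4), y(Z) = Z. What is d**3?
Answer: -125/8 ≈ -15.625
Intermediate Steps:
d = -5/2 (d = -2 + (0 - 2)/4 = -2 - 2*1/4 = -2 - 1/2 = -5/2 ≈ -2.5000)
d**3 = (-5/2)**3 = -125/8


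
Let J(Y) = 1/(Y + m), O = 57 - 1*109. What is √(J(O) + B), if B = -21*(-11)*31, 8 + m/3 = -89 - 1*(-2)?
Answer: 2*√203316818/337 ≈ 84.623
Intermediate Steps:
O = -52 (O = 57 - 109 = -52)
m = -285 (m = -24 + 3*(-89 - 1*(-2)) = -24 + 3*(-89 + 2) = -24 + 3*(-87) = -24 - 261 = -285)
J(Y) = 1/(-285 + Y) (J(Y) = 1/(Y - 285) = 1/(-285 + Y))
B = 7161 (B = 231*31 = 7161)
√(J(O) + B) = √(1/(-285 - 52) + 7161) = √(1/(-337) + 7161) = √(-1/337 + 7161) = √(2413256/337) = 2*√203316818/337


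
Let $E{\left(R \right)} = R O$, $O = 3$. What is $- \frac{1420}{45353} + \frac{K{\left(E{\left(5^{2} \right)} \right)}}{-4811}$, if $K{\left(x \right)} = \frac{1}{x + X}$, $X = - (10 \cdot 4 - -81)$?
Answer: $- \frac{314209167}{10036891018} \approx -0.031305$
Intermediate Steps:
$X = -121$ ($X = - (40 + 81) = \left(-1\right) 121 = -121$)
$E{\left(R \right)} = 3 R$ ($E{\left(R \right)} = R 3 = 3 R$)
$K{\left(x \right)} = \frac{1}{-121 + x}$ ($K{\left(x \right)} = \frac{1}{x - 121} = \frac{1}{-121 + x}$)
$- \frac{1420}{45353} + \frac{K{\left(E{\left(5^{2} \right)} \right)}}{-4811} = - \frac{1420}{45353} + \frac{1}{\left(-121 + 3 \cdot 5^{2}\right) \left(-4811\right)} = \left(-1420\right) \frac{1}{45353} + \frac{1}{-121 + 3 \cdot 25} \left(- \frac{1}{4811}\right) = - \frac{1420}{45353} + \frac{1}{-121 + 75} \left(- \frac{1}{4811}\right) = - \frac{1420}{45353} + \frac{1}{-46} \left(- \frac{1}{4811}\right) = - \frac{1420}{45353} - - \frac{1}{221306} = - \frac{1420}{45353} + \frac{1}{221306} = - \frac{314209167}{10036891018}$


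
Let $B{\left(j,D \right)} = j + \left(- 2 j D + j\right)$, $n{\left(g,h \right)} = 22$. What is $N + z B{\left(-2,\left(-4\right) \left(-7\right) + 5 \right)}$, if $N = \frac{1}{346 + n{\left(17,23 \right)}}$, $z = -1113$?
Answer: $- \frac{52426751}{368} \approx -1.4246 \cdot 10^{5}$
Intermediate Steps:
$N = \frac{1}{368}$ ($N = \frac{1}{346 + 22} = \frac{1}{368} \approx 0.0027174$)
$B{\left(j,D \right)} = 2 j - 2 D j$ ($B{\left(j,D \right)} = j - \left(- j + 2 D j\right) = 2 j - 2 D j$)
$N + z B{\left(-2,\left(-4\right) \left(-7\right) + 5 \right)} = \frac{1}{368} - 1113 \cdot 2 \left(-2\right) \left(1 - \left(\left(-4\right) \left(-7\right) + 5\right)\right) = \frac{1}{368} - 1113 \cdot 2 \left(-2\right) \left(1 - \left(28 + 5\right)\right) = \frac{1}{368} - 1113 \cdot 2 \left(-2\right) \left(1 - 33\right) = \frac{1}{368} - 1113 \cdot 2 \left(-2\right) \left(-32\right) = \frac{1}{368} - 142464 = - \frac{52426751}{368}$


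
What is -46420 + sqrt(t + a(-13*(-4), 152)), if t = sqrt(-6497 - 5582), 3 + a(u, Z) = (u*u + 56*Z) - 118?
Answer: -46420 + sqrt(11095 + I*sqrt(12079)) ≈ -46315.0 + 0.5217*I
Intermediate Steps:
a(u, Z) = -121 + u**2 + 56*Z (a(u, Z) = -3 + ((u*u + 56*Z) - 118) = -3 + ((u**2 + 56*Z) - 118) = -3 + (-118 + u**2 + 56*Z) = -121 + u**2 + 56*Z)
t = I*sqrt(12079) (t = sqrt(-12079) = I*sqrt(12079) ≈ 109.9*I)
-46420 + sqrt(t + a(-13*(-4), 152)) = -46420 + sqrt(I*sqrt(12079) + (-121 + (-13*(-4))**2 + 56*152)) = -46420 + sqrt(I*sqrt(12079) + (-121 + 52**2 + 8512)) = -46420 + sqrt(I*sqrt(12079) + (-121 + 2704 + 8512)) = -46420 + sqrt(I*sqrt(12079) + 11095) = -46420 + sqrt(11095 + I*sqrt(12079))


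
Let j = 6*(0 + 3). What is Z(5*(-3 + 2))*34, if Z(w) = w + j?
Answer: 442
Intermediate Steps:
j = 18 (j = 6*3 = 18)
Z(w) = 18 + w (Z(w) = w + 18 = 18 + w)
Z(5*(-3 + 2))*34 = (18 + 5*(-3 + 2))*34 = (18 + 5*(-1))*34 = (18 - 5)*34 = 13*34 = 442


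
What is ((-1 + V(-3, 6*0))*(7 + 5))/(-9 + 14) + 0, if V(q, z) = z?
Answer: -12/5 ≈ -2.4000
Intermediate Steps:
((-1 + V(-3, 6*0))*(7 + 5))/(-9 + 14) + 0 = ((-1 + 6*0)*(7 + 5))/(-9 + 14) + 0 = ((-1 + 0)*12)/5 + 0 = -1*12*(⅕) + 0 = -12*⅕ + 0 = -12/5 + 0 = -12/5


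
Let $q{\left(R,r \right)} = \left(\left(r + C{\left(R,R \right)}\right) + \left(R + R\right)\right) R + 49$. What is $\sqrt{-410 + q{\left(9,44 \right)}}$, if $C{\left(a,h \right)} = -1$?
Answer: $2 \sqrt{47} \approx 13.711$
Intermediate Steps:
$q{\left(R,r \right)} = 49 + R \left(-1 + r + 2 R\right)$ ($q{\left(R,r \right)} = \left(\left(r - 1\right) + \left(R + R\right)\right) R + 49 = \left(\left(-1 + r\right) + 2 R\right) R + 49 = \left(-1 + r + 2 R\right) R + 49 = R \left(-1 + r + 2 R\right) + 49 = 49 + R \left(-1 + r + 2 R\right)$)
$\sqrt{-410 + q{\left(9,44 \right)}} = \sqrt{-410 + \left(49 - 9 + 2 \cdot 9^{2} + 9 \cdot 44\right)} = \sqrt{-410 + \left(49 - 9 + 2 \cdot 81 + 396\right)} = \sqrt{-410 + \left(49 - 9 + 162 + 396\right)} = \sqrt{-410 + 598} = \sqrt{188} = 2 \sqrt{47}$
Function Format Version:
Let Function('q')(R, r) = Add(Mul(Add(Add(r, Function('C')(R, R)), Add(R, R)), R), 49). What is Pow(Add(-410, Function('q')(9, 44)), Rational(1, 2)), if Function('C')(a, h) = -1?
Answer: Mul(2, Pow(47, Rational(1, 2))) ≈ 13.711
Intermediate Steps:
Function('q')(R, r) = Add(49, Mul(R, Add(-1, r, Mul(2, R)))) (Function('q')(R, r) = Add(Mul(Add(Add(r, -1), Add(R, R)), R), 49) = Add(Mul(Add(Add(-1, r), Mul(2, R)), R), 49) = Add(Mul(Add(-1, r, Mul(2, R)), R), 49) = Add(Mul(R, Add(-1, r, Mul(2, R))), 49) = Add(49, Mul(R, Add(-1, r, Mul(2, R)))))
Pow(Add(-410, Function('q')(9, 44)), Rational(1, 2)) = Pow(Add(-410, Add(49, Mul(-1, 9), Mul(2, Pow(9, 2)), Mul(9, 44))), Rational(1, 2)) = Pow(Add(-410, Add(49, -9, Mul(2, 81), 396)), Rational(1, 2)) = Pow(Add(-410, Add(49, -9, 162, 396)), Rational(1, 2)) = Pow(Add(-410, 598), Rational(1, 2)) = Pow(188, Rational(1, 2)) = Mul(2, Pow(47, Rational(1, 2)))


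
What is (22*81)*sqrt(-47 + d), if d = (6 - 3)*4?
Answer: 1782*I*sqrt(35) ≈ 10542.0*I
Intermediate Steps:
d = 12 (d = 3*4 = 12)
(22*81)*sqrt(-47 + d) = (22*81)*sqrt(-47 + 12) = 1782*sqrt(-35) = 1782*(I*sqrt(35)) = 1782*I*sqrt(35)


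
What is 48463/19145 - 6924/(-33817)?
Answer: 36151699/13212785 ≈ 2.7361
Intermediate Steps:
48463/19145 - 6924/(-33817) = 48463*(1/19145) - 6924*(-1/33817) = 48463/19145 + 6924/33817 = 36151699/13212785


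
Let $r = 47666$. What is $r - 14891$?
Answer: $32775$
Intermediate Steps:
$r - 14891 = 47666 - 14891 = 32775$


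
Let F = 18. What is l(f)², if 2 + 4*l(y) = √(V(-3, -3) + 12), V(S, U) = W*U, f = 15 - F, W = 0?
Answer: 1 - √3/2 ≈ 0.13397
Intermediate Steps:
f = -3 (f = 15 - 1*18 = 15 - 18 = -3)
V(S, U) = 0 (V(S, U) = 0*U = 0)
l(y) = -½ + √3/2 (l(y) = -½ + √(0 + 12)/4 = -½ + √12/4 = -½ + (2*√3)/4 = -½ + √3/2)
l(f)² = (-½ + √3/2)²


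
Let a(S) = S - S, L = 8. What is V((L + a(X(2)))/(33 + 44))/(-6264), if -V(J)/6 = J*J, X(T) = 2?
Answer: 16/1547469 ≈ 1.0339e-5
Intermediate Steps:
a(S) = 0
V(J) = -6*J² (V(J) = -6*J*J = -6*J²)
V((L + a(X(2)))/(33 + 44))/(-6264) = -6*(8 + 0)²/(33 + 44)²/(-6264) = -6*(8/77)²*(-1/6264) = -6*64/5929*(-1/6264) = -384/5929*(-1/6264) = 16/1547469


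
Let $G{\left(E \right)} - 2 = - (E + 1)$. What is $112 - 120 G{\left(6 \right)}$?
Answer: $712$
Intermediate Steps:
$G{\left(E \right)} = 1 - E$ ($G{\left(E \right)} = 2 - \left(E + 1\right) = 2 - \left(1 + E\right) = 1 - E$)
$112 - 120 G{\left(6 \right)} = 112 - 120 \left(1 - 6\right) = 112 - -600 = 112 + 600 = 712$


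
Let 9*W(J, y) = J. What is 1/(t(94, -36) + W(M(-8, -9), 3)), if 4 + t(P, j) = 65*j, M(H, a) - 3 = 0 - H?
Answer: -9/21085 ≈ -0.00042684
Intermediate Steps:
M(H, a) = 3 - H (M(H, a) = 3 + (0 - H) = 3 - H)
W(J, y) = J/9
t(P, j) = -4 + 65*j
1/(t(94, -36) + W(M(-8, -9), 3)) = 1/((-4 + 65*(-36)) + (3 - 1*(-8))/9) = 1/((-4 - 2340) + (3 + 8)/9) = 1/(-2344 + (1/9)*11) = 1/(-2344 + 11/9) = 1/(-21085/9) = -9/21085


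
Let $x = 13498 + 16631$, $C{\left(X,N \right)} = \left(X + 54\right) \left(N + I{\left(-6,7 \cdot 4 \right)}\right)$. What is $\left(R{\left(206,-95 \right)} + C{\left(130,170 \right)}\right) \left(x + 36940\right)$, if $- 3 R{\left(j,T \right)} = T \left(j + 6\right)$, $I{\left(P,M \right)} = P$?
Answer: $\frac{7422392092}{3} \approx 2.4741 \cdot 10^{9}$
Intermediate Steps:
$C{\left(X,N \right)} = \left(-6 + N\right) \left(54 + X\right)$ ($C{\left(X,N \right)} = \left(X + 54\right) \left(N - 6\right) = \left(54 + X\right) \left(-6 + N\right) = \left(-6 + N\right) \left(54 + X\right)$)
$x = 30129$
$R{\left(j,T \right)} = - \frac{T \left(6 + j\right)}{3}$ ($R{\left(j,T \right)} = - \frac{T \left(j + 6\right)}{3} = - \frac{T \left(6 + j\right)}{3}$)
$\left(R{\left(206,-95 \right)} + C{\left(130,170 \right)}\right) \left(x + 36940\right) = \left(\left(- \frac{1}{3}\right) \left(-95\right) \left(6 + 206\right) + \left(-324 - 780 + 54 \cdot 170 + 170 \cdot 130\right)\right) \left(30129 + 36940\right) = \left(\left(- \frac{1}{3}\right) \left(-95\right) 212 + \left(-324 - 780 + 9180 + 22100\right)\right) 67069 = \left(\frac{20140}{3} + 30176\right) 67069 = \frac{110668}{3} \cdot 67069 = \frac{7422392092}{3}$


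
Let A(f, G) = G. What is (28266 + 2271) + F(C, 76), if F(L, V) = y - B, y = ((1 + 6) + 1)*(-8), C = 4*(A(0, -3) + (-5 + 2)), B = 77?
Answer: 30396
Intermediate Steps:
C = -24 (C = 4*(-3 + (-5 + 2)) = 4*(-3 - 3) = 4*(-6) = -24)
y = -64 (y = (7 + 1)*(-8) = 8*(-8) = -64)
F(L, V) = -141 (F(L, V) = -64 - 1*77 = -64 - 77 = -141)
(28266 + 2271) + F(C, 76) = (28266 + 2271) - 141 = 30537 - 141 = 30396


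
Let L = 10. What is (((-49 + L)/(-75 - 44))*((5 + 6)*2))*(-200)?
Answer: -171600/119 ≈ -1442.0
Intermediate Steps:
(((-49 + L)/(-75 - 44))*((5 + 6)*2))*(-200) = (((-49 + 10)/(-75 - 44))*((5 + 6)*2))*(-200) = ((-39/(-119))*(11*2))*(-200) = (-39*(-1/119)*22)*(-200) = ((39/119)*22)*(-200) = (858/119)*(-200) = -171600/119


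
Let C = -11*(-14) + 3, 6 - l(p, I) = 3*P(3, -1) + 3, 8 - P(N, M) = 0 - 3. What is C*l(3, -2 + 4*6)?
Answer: -4710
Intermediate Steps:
P(N, M) = 11 (P(N, M) = 8 - (0 - 3) = 8 - 1*(-3) = 8 + 3 = 11)
l(p, I) = -30 (l(p, I) = 6 - (3*11 + 3) = 6 - (33 + 3) = 6 - 1*36 = 6 - 36 = -30)
C = 157 (C = 154 + 3 = 157)
C*l(3, -2 + 4*6) = 157*(-30) = -4710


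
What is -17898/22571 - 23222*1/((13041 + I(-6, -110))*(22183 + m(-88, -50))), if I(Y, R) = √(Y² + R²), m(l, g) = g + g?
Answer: -1318036271172672/1661994164782435 + 2732*√3034/220902152955 ≈ -0.79304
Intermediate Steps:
m(l, g) = 2*g
I(Y, R) = √(R² + Y²)
-17898/22571 - 23222*1/((13041 + I(-6, -110))*(22183 + m(-88, -50))) = -17898/22571 - 23222*1/((13041 + √((-110)² + (-6)²))*(22183 + 2*(-50))) = -17898*1/22571 - 23222*1/((13041 + √(12100 + 36))*(22183 - 100)) = -17898/22571 - 23222*1/(22083*(13041 + √12136)) = -17898/22571 - 23222*1/(22083*(13041 + 2*√3034)) = -17898/22571 - 23222/(287984403 + 44166*√3034)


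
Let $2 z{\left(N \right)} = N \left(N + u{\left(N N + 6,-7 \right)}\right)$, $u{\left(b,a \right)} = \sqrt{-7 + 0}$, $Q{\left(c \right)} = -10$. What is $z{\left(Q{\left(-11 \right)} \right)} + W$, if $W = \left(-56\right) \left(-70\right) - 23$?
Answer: $3947 - 5 i \sqrt{7} \approx 3947.0 - 13.229 i$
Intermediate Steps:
$u{\left(b,a \right)} = i \sqrt{7}$ ($u{\left(b,a \right)} = \sqrt{-7} = i \sqrt{7}$)
$z{\left(N \right)} = \frac{N \left(N + i \sqrt{7}\right)}{2}$
$W = 3897$ ($W = 3920 - 23 = 3897$)
$z{\left(Q{\left(-11 \right)} \right)} + W = \frac{1}{2} \left(-10\right) \left(-10 + i \sqrt{7}\right) + 3897 = \left(50 - 5 i \sqrt{7}\right) + 3897 = 3947 - 5 i \sqrt{7}$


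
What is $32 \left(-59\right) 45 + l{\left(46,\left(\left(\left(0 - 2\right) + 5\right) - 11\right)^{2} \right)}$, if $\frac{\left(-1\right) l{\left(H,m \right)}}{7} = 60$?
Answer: $-85380$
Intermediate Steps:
$l{\left(H,m \right)} = -420$ ($l{\left(H,m \right)} = \left(-7\right) 60 = -420$)
$32 \left(-59\right) 45 + l{\left(46,\left(\left(\left(0 - 2\right) + 5\right) - 11\right)^{2} \right)} = 32 \left(-59\right) 45 - 420 = \left(-1888\right) 45 - 420 = -84960 - 420 = -85380$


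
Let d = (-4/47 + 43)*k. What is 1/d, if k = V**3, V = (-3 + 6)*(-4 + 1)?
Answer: -47/1470393 ≈ -3.1964e-5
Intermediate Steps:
V = -9 (V = 3*(-3) = -9)
k = -729 (k = (-9)**3 = -729)
d = -1470393/47 (d = (-4/47 + 43)*(-729) = (2017/47)*(-729) = -1470393/47 ≈ -31285.)
1/d = 1/(-1470393/47) = -47/1470393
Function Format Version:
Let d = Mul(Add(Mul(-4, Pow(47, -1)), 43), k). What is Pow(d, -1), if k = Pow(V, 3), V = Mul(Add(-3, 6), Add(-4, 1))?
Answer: Rational(-47, 1470393) ≈ -3.1964e-5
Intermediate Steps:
V = -9 (V = Mul(3, -3) = -9)
k = -729 (k = Pow(-9, 3) = -729)
d = Rational(-1470393, 47) (d = Mul(Add(Mul(-4, Pow(47, -1)), 43), -729) = Mul(Add(Mul(-4, Rational(1, 47)), 43), -729) = Mul(Add(Rational(-4, 47), 43), -729) = Mul(Rational(2017, 47), -729) = Rational(-1470393, 47) ≈ -31285.)
Pow(d, -1) = Pow(Rational(-1470393, 47), -1) = Rational(-47, 1470393)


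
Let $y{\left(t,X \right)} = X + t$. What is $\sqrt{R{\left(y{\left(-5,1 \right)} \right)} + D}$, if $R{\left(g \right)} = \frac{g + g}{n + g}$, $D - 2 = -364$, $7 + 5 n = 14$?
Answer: $\frac{i \sqrt{60658}}{13} \approx 18.945 i$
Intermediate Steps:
$n = \frac{7}{5}$ ($n = - \frac{7}{5} + \frac{1}{5} \cdot 14 = - \frac{7}{5} + \frac{14}{5} = \frac{7}{5} \approx 1.4$)
$D = -362$ ($D = 2 - 364 = -362$)
$R{\left(g \right)} = \frac{2 g}{\frac{7}{5} + g}$ ($R{\left(g \right)} = \frac{g + g}{\frac{7}{5} + g} = \frac{2 g}{\frac{7}{5} + g}$)
$\sqrt{R{\left(y{\left(-5,1 \right)} \right)} + D} = \sqrt{\frac{10 \left(1 - 5\right)}{7 + 5 \left(1 - 5\right)} - 362} = \sqrt{10 \left(-4\right) \frac{1}{7 + 5 \left(-4\right)} - 362} = \sqrt{10 \left(-4\right) \frac{1}{7 - 20} - 362} = \sqrt{10 \left(-4\right) \frac{1}{-13} - 362} = \sqrt{10 \left(-4\right) \left(- \frac{1}{13}\right) - 362} = \sqrt{\frac{40}{13} - 362} = \sqrt{- \frac{4666}{13}} = \frac{i \sqrt{60658}}{13}$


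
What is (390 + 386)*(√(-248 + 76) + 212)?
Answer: 164512 + 1552*I*√43 ≈ 1.6451e+5 + 10177.0*I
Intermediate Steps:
(390 + 386)*(√(-248 + 76) + 212) = 776*(√(-172) + 212) = 776*(2*I*√43 + 212) = 776*(212 + 2*I*√43) = 164512 + 1552*I*√43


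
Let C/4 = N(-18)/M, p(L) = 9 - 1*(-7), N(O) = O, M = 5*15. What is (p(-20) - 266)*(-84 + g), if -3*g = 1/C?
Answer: 752875/36 ≈ 20913.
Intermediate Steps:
M = 75
p(L) = 16 (p(L) = 9 + 7 = 16)
C = -24/25 (C = 4*(-18/75) = 4*(-18*1/75) = 4*(-6/25) = -24/25 ≈ -0.96000)
g = 25/72 (g = -1/(3*(-24/25)) = -1/3*(-25/24) = 25/72 ≈ 0.34722)
(p(-20) - 266)*(-84 + g) = (16 - 266)*(-84 + 25/72) = -250*(-6023/72) = 752875/36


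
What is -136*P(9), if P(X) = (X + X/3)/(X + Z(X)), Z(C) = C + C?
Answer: -544/9 ≈ -60.444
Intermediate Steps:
Z(C) = 2*C
P(X) = 4/9 (P(X) = (X + X/3)/(X + 2*X) = (X + X*(⅓))/((3*X)) = (X + X/3)*(1/(3*X)) = (4*X/3)*(1/(3*X)) = 4/9)
-136*P(9) = -136*4/9 = -544/9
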